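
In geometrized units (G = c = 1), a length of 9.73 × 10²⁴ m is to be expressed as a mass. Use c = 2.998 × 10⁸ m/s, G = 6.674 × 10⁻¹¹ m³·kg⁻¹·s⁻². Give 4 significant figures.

1.310 × 10⁵² kg

Length → mass via c²/G.
9.73 × 10²⁴ m × (c²/G) = 1.310 × 10⁵² kg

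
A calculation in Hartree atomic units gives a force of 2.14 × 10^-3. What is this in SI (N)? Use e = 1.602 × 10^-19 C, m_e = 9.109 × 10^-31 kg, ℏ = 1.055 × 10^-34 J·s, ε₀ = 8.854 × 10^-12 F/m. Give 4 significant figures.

One atomic unit of force: F_au = E_h/a₀ = m_e²e⁶/((4πε₀)³ℏ⁴) = 8.220 × 10^-8 N.
2.14 × 10^-3 × 8.220 × 10^-8 N = 1.759 × 10^-10 N

1.759 × 10^-10 N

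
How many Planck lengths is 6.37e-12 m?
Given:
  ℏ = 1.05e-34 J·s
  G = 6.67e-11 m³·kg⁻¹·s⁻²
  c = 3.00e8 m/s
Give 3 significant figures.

3.96e23

Planck length: ℓ_P = √(ℏG/c³) = 1.61e-35 m.
6.37e-12 / 1.61e-35 = 3.96e23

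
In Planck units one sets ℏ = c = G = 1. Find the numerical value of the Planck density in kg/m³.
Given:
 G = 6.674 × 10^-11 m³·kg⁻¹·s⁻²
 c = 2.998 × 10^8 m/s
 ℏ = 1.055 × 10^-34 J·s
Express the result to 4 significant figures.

ρ_P = c⁵/(ℏG²)
  = 2.422 × 10^42 / 4.699 × 10^-55
  = 5.154 × 10^96 kg/m³

5.154 × 10^96 kg/m³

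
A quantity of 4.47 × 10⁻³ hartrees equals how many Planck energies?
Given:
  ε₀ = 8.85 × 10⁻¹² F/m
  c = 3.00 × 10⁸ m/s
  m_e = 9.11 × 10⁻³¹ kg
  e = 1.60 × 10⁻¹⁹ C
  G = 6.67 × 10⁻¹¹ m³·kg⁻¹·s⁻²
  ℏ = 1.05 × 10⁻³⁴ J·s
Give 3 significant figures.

hartree: E_h = m_e e⁴/(4πε₀ℏ)² = 4.38 × 10⁻¹⁸ J
Planck energy: E_P = √(ℏc⁵/G) = 1.96 × 10⁹ J
4.47 × 10⁻³ × 4.38 × 10⁻¹⁸ / 1.96 × 10⁹ = 1.00 × 10⁻²⁹

1.00 × 10⁻²⁹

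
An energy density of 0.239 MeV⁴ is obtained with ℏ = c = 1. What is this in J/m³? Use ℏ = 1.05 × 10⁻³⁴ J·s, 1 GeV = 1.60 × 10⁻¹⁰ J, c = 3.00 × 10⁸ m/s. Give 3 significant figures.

5.01 × 10²⁴ J/m³

[E]/[L]³ = [E]⁴/(ℏc)³; restore (ℏc)⁻³.
1 GeV⁴ → 1/(ℏc)³ × (1 GeV in J)⁴ = 2.10 × 10³⁷ J/m³.
Convert the energy scale: 0.239 MeV⁴ = 2.39 × 10⁻¹³ GeV⁴.
Result: 2.39 × 10⁻¹³ × 2.10 × 10³⁷ = 5.01 × 10²⁴ J/m³.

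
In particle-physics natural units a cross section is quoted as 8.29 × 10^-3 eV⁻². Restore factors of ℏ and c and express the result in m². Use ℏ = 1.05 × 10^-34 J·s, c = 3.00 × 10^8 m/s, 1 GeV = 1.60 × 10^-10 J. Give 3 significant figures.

Area is [L]² = [E]⁻²·(ℏc)²; restore (ℏc)².
1 GeV⁻² → (ℏc)² × (1 GeV in J)⁻² = 3.88 × 10^-32 m².
Convert the energy scale: 8.29 × 10^-3 eV⁻² = 8.29 × 10^15 GeV⁻².
Result: 8.29 × 10^15 × 3.88 × 10^-32 = 3.21 × 10^-16 m².

3.21 × 10^-16 m²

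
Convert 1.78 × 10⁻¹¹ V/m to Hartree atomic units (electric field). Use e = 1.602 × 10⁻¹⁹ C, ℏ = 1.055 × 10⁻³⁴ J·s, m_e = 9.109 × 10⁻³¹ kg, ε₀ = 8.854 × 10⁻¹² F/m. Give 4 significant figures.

atomic unit of electric field: E_au = E_h/(e a₀) = m_e²e⁵/((4πε₀)³ℏ⁴) = 5.131 × 10¹¹ V/m.
1.78 × 10⁻¹¹ / 5.131 × 10¹¹ = 3.469 × 10⁻²³

3.469 × 10⁻²³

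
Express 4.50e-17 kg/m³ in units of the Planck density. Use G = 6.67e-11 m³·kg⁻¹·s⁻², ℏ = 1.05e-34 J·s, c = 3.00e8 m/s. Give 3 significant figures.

Planck density: ρ_P = c⁵/(ℏG²) = 5.20e96 kg/m³.
4.50e-17 / 5.20e96 = 8.65e-114

8.65e-114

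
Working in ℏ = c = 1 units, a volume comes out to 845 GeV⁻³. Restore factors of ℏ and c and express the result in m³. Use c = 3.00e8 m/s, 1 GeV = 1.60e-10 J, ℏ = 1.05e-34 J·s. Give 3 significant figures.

6.45e-45 m³

Volume is [L]³ = [E]⁻³·(ℏc)³.
1 GeV⁻³ → (ℏc)³ × (1 GeV in J)⁻³ = 7.63e-48 m³.
Result: 845 × 7.63e-48 = 6.45e-45 m³.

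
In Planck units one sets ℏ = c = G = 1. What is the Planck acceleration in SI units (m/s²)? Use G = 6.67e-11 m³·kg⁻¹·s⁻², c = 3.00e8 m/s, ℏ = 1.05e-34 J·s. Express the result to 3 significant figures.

a_P = √(c⁷/(ℏG))
  = √(3.12e103)
  = 5.59e51 m/s²

5.59e51 m/s²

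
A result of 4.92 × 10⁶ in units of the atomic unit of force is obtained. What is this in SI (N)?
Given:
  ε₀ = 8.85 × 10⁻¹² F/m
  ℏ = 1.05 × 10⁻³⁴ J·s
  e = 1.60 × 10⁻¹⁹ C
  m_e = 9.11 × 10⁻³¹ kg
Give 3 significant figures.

0.410 N

One atomic unit of force: F_au = E_h/a₀ = m_e²e⁶/((4πε₀)³ℏ⁴) = 8.33 × 10⁻⁸ N.
4.92 × 10⁶ × 8.33 × 10⁻⁸ N = 0.410 N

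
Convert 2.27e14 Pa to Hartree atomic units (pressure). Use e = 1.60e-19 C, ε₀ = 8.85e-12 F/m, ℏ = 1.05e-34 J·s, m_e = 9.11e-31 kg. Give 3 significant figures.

atomic unit of pressure: P_au = E_h/a₀³ = m_e⁴e¹⁰/((4πε₀)⁵ℏ⁸) = 3.01e13 Pa.
2.27e14 / 3.01e13 = 7.53

7.53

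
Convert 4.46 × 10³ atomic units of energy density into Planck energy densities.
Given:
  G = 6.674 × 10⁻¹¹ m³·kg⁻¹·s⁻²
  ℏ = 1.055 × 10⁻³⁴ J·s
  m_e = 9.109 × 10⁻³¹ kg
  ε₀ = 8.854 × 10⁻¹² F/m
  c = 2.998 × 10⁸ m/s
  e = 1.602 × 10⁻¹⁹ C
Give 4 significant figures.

2.820 × 10⁻⁹⁷

atomic unit of energy density: u_au = E_h/a₀³ = m_e⁴e¹⁰/((4πε₀)⁵ℏ⁸) = 2.929 × 10¹³ J/m³
Planck energy density: u_P = c⁷/(ℏG²) = 4.632 × 10¹¹³ J/m³
4.46 × 10³ × 2.929 × 10¹³ / 4.632 × 10¹¹³ = 2.820 × 10⁻⁹⁷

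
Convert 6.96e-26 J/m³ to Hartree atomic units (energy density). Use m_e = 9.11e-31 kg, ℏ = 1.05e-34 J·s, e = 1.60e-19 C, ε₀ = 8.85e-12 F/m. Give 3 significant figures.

2.31e-39

atomic unit of energy density: u_au = E_h/a₀³ = m_e⁴e¹⁰/((4πε₀)⁵ℏ⁸) = 3.01e13 J/m³.
6.96e-26 / 3.01e13 = 2.31e-39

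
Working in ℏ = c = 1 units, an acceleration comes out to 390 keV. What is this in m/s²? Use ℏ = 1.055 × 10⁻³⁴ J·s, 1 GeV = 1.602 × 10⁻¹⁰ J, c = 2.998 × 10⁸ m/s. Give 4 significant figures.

Acceleration is [L]/[T]² = c·[E]/ℏ.
1 GeV → c/ℏ × (1 GeV in J) = 4.552 × 10³² m/s².
Convert the energy scale: 390 keV = 3.90 × 10⁻⁴ GeV.
Result: 3.90 × 10⁻⁴ × 4.552 × 10³² = 1.775 × 10²⁹ m/s².

1.775 × 10²⁹ m/s²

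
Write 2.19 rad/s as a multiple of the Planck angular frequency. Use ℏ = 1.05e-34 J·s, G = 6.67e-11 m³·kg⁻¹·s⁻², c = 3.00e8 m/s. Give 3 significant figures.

1.18e-43

Planck angular frequency: ω_P = √(c⁵/(ℏG)) = 1.86e43 rad/s.
2.19 / 1.86e43 = 1.18e-43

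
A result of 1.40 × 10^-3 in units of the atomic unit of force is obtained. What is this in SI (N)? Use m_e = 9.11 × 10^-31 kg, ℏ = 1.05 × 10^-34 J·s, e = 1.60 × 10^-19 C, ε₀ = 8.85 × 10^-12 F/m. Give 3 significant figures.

One atomic unit of force: F_au = E_h/a₀ = m_e²e⁶/((4πε₀)³ℏ⁴) = 8.33 × 10^-8 N.
1.40 × 10^-3 × 8.33 × 10^-8 N = 1.17 × 10^-10 N

1.17 × 10^-10 N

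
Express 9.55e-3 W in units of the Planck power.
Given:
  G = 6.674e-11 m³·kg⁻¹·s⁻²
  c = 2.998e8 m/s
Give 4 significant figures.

Planck power: P_P = c⁵/G = 3.629e52 W.
9.55e-3 / 3.629e52 = 2.632e-55

2.632e-55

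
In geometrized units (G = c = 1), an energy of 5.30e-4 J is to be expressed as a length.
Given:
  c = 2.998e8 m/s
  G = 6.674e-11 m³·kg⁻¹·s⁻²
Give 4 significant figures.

4.379e-48 m

Energy → length via G/c⁴.
5.30e-4 J × (G/c⁴) = 4.379e-48 m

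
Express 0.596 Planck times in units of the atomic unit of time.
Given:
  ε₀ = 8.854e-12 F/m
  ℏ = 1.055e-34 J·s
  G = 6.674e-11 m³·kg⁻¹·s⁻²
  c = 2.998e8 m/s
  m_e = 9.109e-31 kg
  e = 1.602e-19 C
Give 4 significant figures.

Planck time: t_P = √(ℏG/c⁵) = 5.392e-44 s
atomic unit of time: τ_au = (4πε₀)²ℏ³/(m_e e⁴) = 2.423e-17 s
0.596 × 5.392e-44 / 2.423e-17 = 1.326e-27

1.326e-27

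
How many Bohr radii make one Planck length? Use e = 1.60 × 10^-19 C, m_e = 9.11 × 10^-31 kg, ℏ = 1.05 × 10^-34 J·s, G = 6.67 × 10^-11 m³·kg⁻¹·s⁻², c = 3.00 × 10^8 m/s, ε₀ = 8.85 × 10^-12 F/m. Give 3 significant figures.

3.06 × 10^-25

Planck length: ℓ_P = √(ℏG/c³) = 1.61 × 10^-35 m
Bohr radius: a₀ = 4πε₀ℏ²/(m_e e²) = 5.26 × 10^-11 m
ratio = 1.61 × 10^-35 / 5.26 × 10^-11 = 3.06 × 10^-25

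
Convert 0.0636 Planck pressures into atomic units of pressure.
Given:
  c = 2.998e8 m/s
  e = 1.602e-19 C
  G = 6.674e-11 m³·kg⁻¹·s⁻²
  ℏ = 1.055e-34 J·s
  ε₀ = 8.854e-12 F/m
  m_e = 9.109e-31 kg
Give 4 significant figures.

Planck pressure: p_P = c⁷/(ℏG²) = 4.632e113 Pa
atomic unit of pressure: P_au = E_h/a₀³ = m_e⁴e¹⁰/((4πε₀)⁵ℏ⁸) = 2.929e13 Pa
0.0636 × 4.632e113 / 2.929e13 = 1.006e99

1.006e99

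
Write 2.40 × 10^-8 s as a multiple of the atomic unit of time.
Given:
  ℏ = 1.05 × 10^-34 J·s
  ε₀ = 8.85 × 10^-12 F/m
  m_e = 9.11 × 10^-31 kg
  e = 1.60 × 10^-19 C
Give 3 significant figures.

atomic unit of time: τ_au = (4πε₀)²ℏ³/(m_e e⁴) = 2.40 × 10^-17 s.
2.40 × 10^-8 / 2.40 × 10^-17 = 1.00 × 10^9

1.00 × 10^9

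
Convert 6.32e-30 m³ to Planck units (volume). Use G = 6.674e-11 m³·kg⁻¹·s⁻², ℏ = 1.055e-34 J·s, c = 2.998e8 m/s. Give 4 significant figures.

1.496e75

Planck volume: V_P = (ℏG/c³)^(3/2) = 4.224e-105 m³.
6.32e-30 / 4.224e-105 = 1.496e75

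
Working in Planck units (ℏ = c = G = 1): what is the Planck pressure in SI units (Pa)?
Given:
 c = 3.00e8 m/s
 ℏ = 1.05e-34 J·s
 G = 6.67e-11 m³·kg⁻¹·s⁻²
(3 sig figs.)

Dimensional analysis gives p_P = c⁷/(ℏG²).
  = 2.19e59 / 4.67e-55
  = 4.68e113 Pa

4.68e113 Pa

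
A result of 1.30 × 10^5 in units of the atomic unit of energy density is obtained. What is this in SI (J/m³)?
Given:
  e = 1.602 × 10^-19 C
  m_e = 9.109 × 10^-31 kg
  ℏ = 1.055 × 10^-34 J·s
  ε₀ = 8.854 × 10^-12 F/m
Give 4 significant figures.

One atomic unit of energy density: u_au = E_h/a₀³ = m_e⁴e¹⁰/((4πε₀)⁵ℏ⁸) = 2.929 × 10^13 J/m³.
1.30 × 10^5 × 2.929 × 10^13 J/m³ = 3.808 × 10^18 J/m³

3.808 × 10^18 J/m³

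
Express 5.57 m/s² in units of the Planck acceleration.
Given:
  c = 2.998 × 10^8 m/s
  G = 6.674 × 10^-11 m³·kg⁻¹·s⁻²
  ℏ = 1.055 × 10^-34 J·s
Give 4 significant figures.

1.002 × 10^-51

Planck acceleration: a_P = √(c⁷/(ℏG)) = 5.560 × 10^51 m/s².
5.57 / 5.560 × 10^51 = 1.002 × 10^-51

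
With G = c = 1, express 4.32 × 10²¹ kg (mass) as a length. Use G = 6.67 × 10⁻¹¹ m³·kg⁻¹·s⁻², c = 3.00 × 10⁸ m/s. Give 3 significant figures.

3.20 × 10⁻⁶ m

In G = c = 1 units mass has dimensions of length; the conversion factor is G/c².
4.32 × 10²¹ kg × (G/c²) = 3.20 × 10⁻⁶ m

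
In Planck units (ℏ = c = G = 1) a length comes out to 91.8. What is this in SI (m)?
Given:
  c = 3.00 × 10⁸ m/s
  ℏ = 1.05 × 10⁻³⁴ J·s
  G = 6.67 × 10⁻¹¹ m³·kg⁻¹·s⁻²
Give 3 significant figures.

1.48 × 10⁻³³ m

One Planck length: ℓ_P = √(ℏG/c³) = 1.61 × 10⁻³⁵ m.
91.8 × 1.61 × 10⁻³⁵ m = 1.48 × 10⁻³³ m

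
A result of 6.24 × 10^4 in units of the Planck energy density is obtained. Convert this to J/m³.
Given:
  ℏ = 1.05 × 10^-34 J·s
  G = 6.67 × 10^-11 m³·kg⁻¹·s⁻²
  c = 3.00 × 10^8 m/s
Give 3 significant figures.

2.92 × 10^118 J/m³

One Planck energy density: u_P = c⁷/(ℏG²) = 4.68 × 10^113 J/m³.
6.24 × 10^4 × 4.68 × 10^113 J/m³ = 2.92 × 10^118 J/m³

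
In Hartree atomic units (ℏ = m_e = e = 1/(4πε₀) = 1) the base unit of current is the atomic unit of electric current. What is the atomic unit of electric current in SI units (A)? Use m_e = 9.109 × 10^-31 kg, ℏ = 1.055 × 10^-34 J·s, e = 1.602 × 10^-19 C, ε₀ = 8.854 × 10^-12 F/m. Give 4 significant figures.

6.612 × 10^-3 A

I_au = e E_h/ℏ = m_e e⁵/((4πε₀)²ℏ³)
E_h = 4.354 × 10^-18 J
e·E_h/ℏ = 6.612 × 10^-3 A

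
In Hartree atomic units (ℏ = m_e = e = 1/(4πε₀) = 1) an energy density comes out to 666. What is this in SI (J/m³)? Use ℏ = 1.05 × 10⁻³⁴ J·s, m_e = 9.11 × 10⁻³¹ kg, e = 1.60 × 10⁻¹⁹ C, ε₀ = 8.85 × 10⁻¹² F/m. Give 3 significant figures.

One atomic unit of energy density: u_au = E_h/a₀³ = m_e⁴e¹⁰/((4πε₀)⁵ℏ⁸) = 3.01 × 10¹³ J/m³.
666 × 3.01 × 10¹³ J/m³ = 2.01 × 10¹⁶ J/m³

2.01 × 10¹⁶ J/m³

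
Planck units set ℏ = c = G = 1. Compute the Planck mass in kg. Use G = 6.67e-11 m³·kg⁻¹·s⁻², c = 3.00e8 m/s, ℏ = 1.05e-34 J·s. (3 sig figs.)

2.17e-8 kg

The unique combination of the constants set to 1 with dimensions of mass is m_P = √(ℏc/G).
  = √(4.72e-16)
  = 2.17e-8 kg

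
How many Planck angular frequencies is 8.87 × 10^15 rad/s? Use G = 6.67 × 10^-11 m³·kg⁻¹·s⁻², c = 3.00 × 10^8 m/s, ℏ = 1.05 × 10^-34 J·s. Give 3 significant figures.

Planck angular frequency: ω_P = √(c⁵/(ℏG)) = 1.86 × 10^43 rad/s.
8.87 × 10^15 / 1.86 × 10^43 = 4.76 × 10^-28

4.76 × 10^-28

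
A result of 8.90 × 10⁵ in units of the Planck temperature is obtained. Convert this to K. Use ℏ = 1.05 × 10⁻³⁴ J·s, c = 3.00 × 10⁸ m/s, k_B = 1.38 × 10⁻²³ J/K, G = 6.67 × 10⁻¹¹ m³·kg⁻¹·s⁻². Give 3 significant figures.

One Planck temperature: T_P = √(ℏc⁵/G) / k_B = 1.42 × 10³² K.
8.90 × 10⁵ × 1.42 × 10³² K = 1.26 × 10³⁸ K

1.26 × 10³⁸ K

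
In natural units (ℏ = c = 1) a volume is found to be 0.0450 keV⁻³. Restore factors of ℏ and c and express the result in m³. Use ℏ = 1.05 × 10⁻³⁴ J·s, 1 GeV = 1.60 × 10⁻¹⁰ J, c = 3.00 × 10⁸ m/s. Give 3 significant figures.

Volume is [L]³ = [E]⁻³·(ℏc)³.
1 GeV⁻³ → (ℏc)³ × (1 GeV in J)⁻³ = 7.63 × 10⁻⁴⁸ m³.
Convert the energy scale: 0.0450 keV⁻³ = 4.50 × 10¹⁶ GeV⁻³.
Result: 4.50 × 10¹⁶ × 7.63 × 10⁻⁴⁸ = 3.43 × 10⁻³¹ m³.

3.43 × 10⁻³¹ m³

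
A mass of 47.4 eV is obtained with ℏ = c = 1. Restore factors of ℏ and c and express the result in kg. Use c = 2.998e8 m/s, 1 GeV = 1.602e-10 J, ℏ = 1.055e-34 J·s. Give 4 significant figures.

8.448e-35 kg

Mass is [E]/c²; divide by c².
1 GeV → 1/c² × (1 GeV in J) = 1.782e-27 kg.
Convert the energy scale: 47.4 eV = 4.74e-8 GeV.
Result: 4.74e-8 × 1.782e-27 = 8.448e-35 kg.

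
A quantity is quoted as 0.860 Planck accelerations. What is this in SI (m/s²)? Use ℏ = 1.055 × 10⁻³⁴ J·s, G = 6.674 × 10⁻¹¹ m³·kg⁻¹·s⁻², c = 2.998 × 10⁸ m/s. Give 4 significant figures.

One Planck acceleration: a_P = √(c⁷/(ℏG)) = 5.560 × 10⁵¹ m/s².
0.860 × 5.560 × 10⁵¹ m/s² = 4.782 × 10⁵¹ m/s²

4.782 × 10⁵¹ m/s²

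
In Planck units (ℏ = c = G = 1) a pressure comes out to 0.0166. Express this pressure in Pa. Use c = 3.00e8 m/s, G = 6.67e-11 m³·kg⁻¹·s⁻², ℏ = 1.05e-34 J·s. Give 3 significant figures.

One Planck pressure: p_P = c⁷/(ℏG²) = 4.68e113 Pa.
0.0166 × 4.68e113 Pa = 7.77e111 Pa

7.77e111 Pa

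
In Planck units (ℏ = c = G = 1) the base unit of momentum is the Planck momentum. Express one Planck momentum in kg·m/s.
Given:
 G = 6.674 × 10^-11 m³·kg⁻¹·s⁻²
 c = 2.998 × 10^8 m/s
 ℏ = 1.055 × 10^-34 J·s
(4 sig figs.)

6.527 kg·m/s

p_P = √(ℏc³/G)
  = √(42.60)
  = 6.527 kg·m/s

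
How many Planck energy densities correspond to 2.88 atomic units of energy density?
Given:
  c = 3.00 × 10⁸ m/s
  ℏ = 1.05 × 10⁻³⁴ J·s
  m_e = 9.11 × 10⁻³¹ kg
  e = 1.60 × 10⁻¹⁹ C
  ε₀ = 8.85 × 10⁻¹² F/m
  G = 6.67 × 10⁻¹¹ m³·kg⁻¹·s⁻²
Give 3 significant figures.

1.85 × 10⁻¹⁰⁰

atomic unit of energy density: u_au = E_h/a₀³ = m_e⁴e¹⁰/((4πε₀)⁵ℏ⁸) = 3.01 × 10¹³ J/m³
Planck energy density: u_P = c⁷/(ℏG²) = 4.68 × 10¹¹³ J/m³
2.88 × 3.01 × 10¹³ / 4.68 × 10¹¹³ = 1.85 × 10⁻¹⁰⁰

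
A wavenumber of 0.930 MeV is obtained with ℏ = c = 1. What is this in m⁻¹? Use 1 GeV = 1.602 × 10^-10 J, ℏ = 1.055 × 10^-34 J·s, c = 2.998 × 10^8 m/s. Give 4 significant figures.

4.710 × 10^12 m⁻¹

Inverse length is [E]/(ℏc).
1 GeV → 1/(ℏc) × (1 GeV in J) = 5.065 × 10^15 m⁻¹.
Convert the energy scale: 0.930 MeV = 9.30 × 10^-4 GeV.
Result: 9.30 × 10^-4 × 5.065 × 10^15 = 4.710 × 10^12 m⁻¹.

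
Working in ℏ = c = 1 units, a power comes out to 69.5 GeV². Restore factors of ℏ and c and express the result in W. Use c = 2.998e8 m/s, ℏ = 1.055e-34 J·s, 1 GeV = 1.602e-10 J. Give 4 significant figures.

Power is [E]/[T] = [E]²/ℏ.
1 GeV² → 1/ℏ × (1 GeV in J)² = 2.433e14 W.
Result: 69.5 × 2.433e14 = 1.691e16 W.

1.691e16 W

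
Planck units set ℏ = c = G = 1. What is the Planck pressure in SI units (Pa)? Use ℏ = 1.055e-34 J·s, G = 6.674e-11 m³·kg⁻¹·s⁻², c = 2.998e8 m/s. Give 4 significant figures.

Dimensional analysis gives p_P = c⁷/(ℏG²).
  = 2.177e59 / 4.699e-55
  = 4.632e113 Pa

4.632e113 Pa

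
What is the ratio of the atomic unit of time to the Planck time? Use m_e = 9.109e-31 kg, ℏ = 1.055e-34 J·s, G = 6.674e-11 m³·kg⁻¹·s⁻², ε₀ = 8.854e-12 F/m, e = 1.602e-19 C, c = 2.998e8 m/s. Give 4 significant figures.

atomic unit of time: τ_au = (4πε₀)²ℏ³/(m_e e⁴) = 2.423e-17 s
Planck time: t_P = √(ℏG/c⁵) = 5.392e-44 s
ratio = 2.423e-17 / 5.392e-44 = 4.494e26

4.494e26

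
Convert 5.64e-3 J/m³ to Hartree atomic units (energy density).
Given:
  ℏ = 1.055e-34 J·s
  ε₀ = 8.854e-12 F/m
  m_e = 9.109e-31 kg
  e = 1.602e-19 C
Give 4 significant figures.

1.925e-16

atomic unit of energy density: u_au = E_h/a₀³ = m_e⁴e¹⁰/((4πε₀)⁵ℏ⁸) = 2.929e13 J/m³.
5.64e-3 / 2.929e13 = 1.925e-16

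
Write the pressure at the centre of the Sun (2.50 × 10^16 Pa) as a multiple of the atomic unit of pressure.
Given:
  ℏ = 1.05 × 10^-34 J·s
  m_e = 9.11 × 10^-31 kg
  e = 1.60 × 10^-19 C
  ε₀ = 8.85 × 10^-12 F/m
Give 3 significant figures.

830

atomic unit of pressure: P_au = E_h/a₀³ = m_e⁴e¹⁰/((4πε₀)⁵ℏ⁸) = 3.01 × 10^13 Pa.
2.50 × 10^16 / 3.01 × 10^13 = 830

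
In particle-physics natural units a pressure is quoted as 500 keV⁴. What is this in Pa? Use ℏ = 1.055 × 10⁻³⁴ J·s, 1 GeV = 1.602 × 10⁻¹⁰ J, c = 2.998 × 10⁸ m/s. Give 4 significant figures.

Pressure is [E]/[L]³ = [E]⁴/(ℏc)³.
1 GeV⁴ → 1/(ℏc)³ × (1 GeV in J)⁴ = 2.082 × 10³⁷ Pa.
Convert the energy scale: 500 keV⁴ = 5.00 × 10⁻²² GeV⁴.
Result: 5.00 × 10⁻²² × 2.082 × 10³⁷ = 1.041 × 10¹⁶ Pa.

1.041 × 10¹⁶ Pa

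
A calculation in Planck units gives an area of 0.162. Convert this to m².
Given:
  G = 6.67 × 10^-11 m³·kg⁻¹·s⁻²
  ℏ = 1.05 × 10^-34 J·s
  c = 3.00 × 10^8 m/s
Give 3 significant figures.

One Planck area: A_P = ℏG/c³ = 2.59 × 10^-70 m².
0.162 × 2.59 × 10^-70 m² = 4.20 × 10^-71 m²

4.20 × 10^-71 m²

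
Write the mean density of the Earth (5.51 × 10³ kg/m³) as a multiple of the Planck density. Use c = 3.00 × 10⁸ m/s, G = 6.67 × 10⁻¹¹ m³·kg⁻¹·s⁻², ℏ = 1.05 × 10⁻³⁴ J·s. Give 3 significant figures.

Planck density: ρ_P = c⁵/(ℏG²) = 5.20 × 10⁹⁶ kg/m³.
5.51 × 10³ / 5.20 × 10⁹⁶ = 1.06 × 10⁻⁹³

1.06 × 10⁻⁹³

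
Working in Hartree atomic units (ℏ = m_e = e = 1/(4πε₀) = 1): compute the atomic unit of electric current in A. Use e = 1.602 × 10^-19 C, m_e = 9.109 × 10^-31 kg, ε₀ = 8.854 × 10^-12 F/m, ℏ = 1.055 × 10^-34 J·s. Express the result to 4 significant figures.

From ℏ = m_e = e = 1/(4πε₀) = 1 the current scale is I_au = e E_h/ℏ = m_e e⁵/((4πε₀)²ℏ³).
E_h = 4.354 × 10^-18 J
e·E_h/ℏ = 6.612 × 10^-3 A

6.612 × 10^-3 A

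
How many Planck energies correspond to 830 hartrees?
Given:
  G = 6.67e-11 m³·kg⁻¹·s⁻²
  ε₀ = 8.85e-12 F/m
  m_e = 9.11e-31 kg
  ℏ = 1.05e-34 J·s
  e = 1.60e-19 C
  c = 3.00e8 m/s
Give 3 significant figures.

1.86e-24

hartree: E_h = m_e e⁴/(4πε₀ℏ)² = 4.38e-18 J
Planck energy: E_P = √(ℏc⁵/G) = 1.96e9 J
830 × 4.38e-18 / 1.96e9 = 1.86e-24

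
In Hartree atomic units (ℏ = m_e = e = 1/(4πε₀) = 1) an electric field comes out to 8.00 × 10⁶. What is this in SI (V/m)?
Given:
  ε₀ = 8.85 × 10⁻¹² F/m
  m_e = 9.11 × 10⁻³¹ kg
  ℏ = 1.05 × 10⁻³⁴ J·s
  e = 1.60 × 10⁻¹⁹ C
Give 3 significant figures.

One atomic unit of electric field: E_au = E_h/(e a₀) = m_e²e⁵/((4πε₀)³ℏ⁴) = 5.20 × 10¹¹ V/m.
8.00 × 10⁶ × 5.20 × 10¹¹ V/m = 4.16 × 10¹⁸ V/m

4.16 × 10¹⁸ V/m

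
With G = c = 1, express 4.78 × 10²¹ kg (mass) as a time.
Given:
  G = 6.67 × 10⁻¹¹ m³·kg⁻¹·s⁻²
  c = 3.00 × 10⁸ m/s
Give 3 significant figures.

1.18 × 10⁻¹⁴ s

Mass → time via G/c³.
4.78 × 10²¹ kg × (G/c³) = 1.18 × 10⁻¹⁴ s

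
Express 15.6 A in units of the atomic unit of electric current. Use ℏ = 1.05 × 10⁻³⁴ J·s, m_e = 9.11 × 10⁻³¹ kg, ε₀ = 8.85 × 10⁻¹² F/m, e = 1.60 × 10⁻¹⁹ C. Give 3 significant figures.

2.34 × 10³

atomic unit of electric current: I_au = e E_h/ℏ = m_e e⁵/((4πε₀)²ℏ³) = 6.67 × 10⁻³ A.
15.6 / 6.67 × 10⁻³ = 2.34 × 10³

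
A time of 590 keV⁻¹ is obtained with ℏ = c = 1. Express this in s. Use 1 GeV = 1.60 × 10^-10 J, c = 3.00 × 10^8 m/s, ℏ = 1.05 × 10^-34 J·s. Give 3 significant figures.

A time is [E]⁻¹ in ℏ=c=1; restore one factor of ℏ.
1 GeV⁻¹ → ℏ × (1 GeV in J)⁻¹ = 6.56 × 10^-25 s.
Convert the energy scale: 590 keV⁻¹ = 5.90 × 10^8 GeV⁻¹.
Result: 5.90 × 10^8 × 6.56 × 10^-25 = 3.87 × 10^-16 s.

3.87 × 10^-16 s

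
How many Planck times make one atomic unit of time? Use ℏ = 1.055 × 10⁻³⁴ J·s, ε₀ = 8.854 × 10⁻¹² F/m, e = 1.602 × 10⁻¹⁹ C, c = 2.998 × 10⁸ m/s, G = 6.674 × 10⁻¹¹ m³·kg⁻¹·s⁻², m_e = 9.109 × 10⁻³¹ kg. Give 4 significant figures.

atomic unit of time: τ_au = (4πε₀)²ℏ³/(m_e e⁴) = 2.423 × 10⁻¹⁷ s
Planck time: t_P = √(ℏG/c⁵) = 5.392 × 10⁻⁴⁴ s
ratio = 2.423 × 10⁻¹⁷ / 5.392 × 10⁻⁴⁴ = 4.494 × 10²⁶

4.494 × 10²⁶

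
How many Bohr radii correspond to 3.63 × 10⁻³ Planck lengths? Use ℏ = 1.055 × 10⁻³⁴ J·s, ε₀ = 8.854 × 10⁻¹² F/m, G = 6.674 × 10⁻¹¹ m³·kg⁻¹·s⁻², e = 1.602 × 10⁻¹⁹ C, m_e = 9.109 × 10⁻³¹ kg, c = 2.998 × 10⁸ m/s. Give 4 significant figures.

1.108 × 10⁻²⁷

Planck length: ℓ_P = √(ℏG/c³) = 1.616 × 10⁻³⁵ m
Bohr radius: a₀ = 4πε₀ℏ²/(m_e e²) = 5.297 × 10⁻¹¹ m
3.63 × 10⁻³ × 1.616 × 10⁻³⁵ / 5.297 × 10⁻¹¹ = 1.108 × 10⁻²⁷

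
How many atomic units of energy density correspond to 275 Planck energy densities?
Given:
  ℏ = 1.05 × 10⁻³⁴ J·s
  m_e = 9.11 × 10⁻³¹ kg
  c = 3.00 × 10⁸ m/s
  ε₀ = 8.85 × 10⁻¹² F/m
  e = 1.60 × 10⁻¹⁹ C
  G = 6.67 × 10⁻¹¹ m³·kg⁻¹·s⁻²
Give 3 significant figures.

Planck energy density: u_P = c⁷/(ℏG²) = 4.68 × 10¹¹³ J/m³
atomic unit of energy density: u_au = E_h/a₀³ = m_e⁴e¹⁰/((4πε₀)⁵ℏ⁸) = 3.01 × 10¹³ J/m³
275 × 4.68 × 10¹¹³ / 3.01 × 10¹³ = 4.27 × 10¹⁰²

4.27 × 10¹⁰²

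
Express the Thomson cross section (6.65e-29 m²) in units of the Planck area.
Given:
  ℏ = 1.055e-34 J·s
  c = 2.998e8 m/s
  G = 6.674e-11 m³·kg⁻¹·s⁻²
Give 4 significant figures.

Planck area: A_P = ℏG/c³ = 2.613e-70 m².
6.65e-29 / 2.613e-70 = 2.545e41

2.545e41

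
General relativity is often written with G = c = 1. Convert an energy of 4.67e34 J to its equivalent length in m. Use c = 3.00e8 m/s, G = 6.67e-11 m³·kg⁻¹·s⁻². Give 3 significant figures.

Energy → length via G/c⁴.
4.67e34 J × (G/c⁴) = 3.85e-10 m

3.85e-10 m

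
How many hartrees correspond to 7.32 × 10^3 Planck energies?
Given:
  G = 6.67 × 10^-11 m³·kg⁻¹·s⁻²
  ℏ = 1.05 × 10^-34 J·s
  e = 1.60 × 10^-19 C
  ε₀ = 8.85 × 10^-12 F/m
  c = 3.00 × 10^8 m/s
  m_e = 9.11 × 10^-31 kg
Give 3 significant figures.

3.27 × 10^30

Planck energy: E_P = √(ℏc⁵/G) = 1.96 × 10^9 J
hartree: E_h = m_e e⁴/(4πε₀ℏ)² = 4.38 × 10^-18 J
7.32 × 10^3 × 1.96 × 10^9 / 4.38 × 10^-18 = 3.27 × 10^30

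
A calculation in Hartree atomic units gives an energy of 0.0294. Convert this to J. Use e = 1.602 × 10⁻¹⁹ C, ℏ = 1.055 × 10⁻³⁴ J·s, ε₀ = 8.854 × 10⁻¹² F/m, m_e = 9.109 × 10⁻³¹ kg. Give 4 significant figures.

1.280 × 10⁻¹⁹ J

One hartree: E_h = m_e e⁴/(4πε₀ℏ)² = 4.354 × 10⁻¹⁸ J.
0.0294 × 4.354 × 10⁻¹⁸ J = 1.280 × 10⁻¹⁹ J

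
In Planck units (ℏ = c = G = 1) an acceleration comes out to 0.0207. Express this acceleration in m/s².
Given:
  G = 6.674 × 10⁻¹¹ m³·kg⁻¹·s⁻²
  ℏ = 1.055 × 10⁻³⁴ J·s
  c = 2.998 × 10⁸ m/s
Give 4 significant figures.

One Planck acceleration: a_P = √(c⁷/(ℏG)) = 5.560 × 10⁵¹ m/s².
0.0207 × 5.560 × 10⁵¹ m/s² = 1.151 × 10⁵⁰ m/s²

1.151 × 10⁵⁰ m/s²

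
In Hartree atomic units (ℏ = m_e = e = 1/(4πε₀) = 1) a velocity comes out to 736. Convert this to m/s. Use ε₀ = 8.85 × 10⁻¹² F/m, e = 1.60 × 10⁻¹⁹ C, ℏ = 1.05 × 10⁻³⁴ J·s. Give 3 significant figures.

1.61 × 10⁹ m/s

One atomic unit of velocity: v_au = e²/(4πε₀ℏ) = 2.19 × 10⁶ m/s.
736 × 2.19 × 10⁶ m/s = 1.61 × 10⁹ m/s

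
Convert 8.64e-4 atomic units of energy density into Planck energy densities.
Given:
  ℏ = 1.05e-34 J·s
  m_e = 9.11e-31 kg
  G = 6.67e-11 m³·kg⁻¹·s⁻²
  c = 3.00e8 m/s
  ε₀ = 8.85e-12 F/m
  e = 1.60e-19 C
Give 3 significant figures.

atomic unit of energy density: u_au = E_h/a₀³ = m_e⁴e¹⁰/((4πε₀)⁵ℏ⁸) = 3.01e13 J/m³
Planck energy density: u_P = c⁷/(ℏG²) = 4.68e113 J/m³
8.64e-4 × 3.01e13 / 4.68e113 = 5.56e-104

5.56e-104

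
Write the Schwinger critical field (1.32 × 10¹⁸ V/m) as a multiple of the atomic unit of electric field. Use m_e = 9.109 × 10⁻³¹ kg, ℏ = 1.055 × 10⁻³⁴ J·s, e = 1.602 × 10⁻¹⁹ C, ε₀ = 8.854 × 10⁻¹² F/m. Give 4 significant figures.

2.573 × 10⁶

atomic unit of electric field: E_au = E_h/(e a₀) = m_e²e⁵/((4πε₀)³ℏ⁴) = 5.131 × 10¹¹ V/m.
1.32 × 10¹⁸ / 5.131 × 10¹¹ = 2.573 × 10⁶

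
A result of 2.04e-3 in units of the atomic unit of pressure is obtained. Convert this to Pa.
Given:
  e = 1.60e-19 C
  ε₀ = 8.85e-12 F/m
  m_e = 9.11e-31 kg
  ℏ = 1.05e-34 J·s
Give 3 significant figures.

6.15e10 Pa

One atomic unit of pressure: P_au = E_h/a₀³ = m_e⁴e¹⁰/((4πε₀)⁵ℏ⁸) = 3.01e13 Pa.
2.04e-3 × 3.01e13 Pa = 6.15e10 Pa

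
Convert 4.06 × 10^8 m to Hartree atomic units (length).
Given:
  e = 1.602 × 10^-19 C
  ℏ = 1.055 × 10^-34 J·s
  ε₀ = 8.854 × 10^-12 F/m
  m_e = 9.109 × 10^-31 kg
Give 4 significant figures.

Bohr radius: a₀ = 4πε₀ℏ²/(m_e e²) = 5.297 × 10^-11 m.
4.06 × 10^8 / 5.297 × 10^-11 = 7.664 × 10^18

7.664 × 10^18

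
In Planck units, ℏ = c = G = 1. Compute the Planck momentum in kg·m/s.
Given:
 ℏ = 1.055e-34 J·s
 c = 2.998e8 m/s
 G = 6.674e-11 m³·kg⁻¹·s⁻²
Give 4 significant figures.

Dimensional analysis gives p_P = √(ℏc³/G).
  = √(42.60)
  = 6.527 kg·m/s

6.527 kg·m/s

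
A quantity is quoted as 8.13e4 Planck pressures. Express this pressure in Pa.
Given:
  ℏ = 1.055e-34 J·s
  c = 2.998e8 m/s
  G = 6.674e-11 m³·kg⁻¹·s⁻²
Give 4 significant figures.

3.766e118 Pa

One Planck pressure: p_P = c⁷/(ℏG²) = 4.632e113 Pa.
8.13e4 × 4.632e113 Pa = 3.766e118 Pa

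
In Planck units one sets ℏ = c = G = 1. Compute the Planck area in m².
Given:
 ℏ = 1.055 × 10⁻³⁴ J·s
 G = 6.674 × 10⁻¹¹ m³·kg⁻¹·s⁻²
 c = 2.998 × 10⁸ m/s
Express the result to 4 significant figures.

2.613 × 10⁻⁷⁰ m²

A_P = ℏG/c³
  = 7.041 × 10⁻⁴⁵ / 2.695 × 10²⁵
  = 2.613 × 10⁻⁷⁰ m²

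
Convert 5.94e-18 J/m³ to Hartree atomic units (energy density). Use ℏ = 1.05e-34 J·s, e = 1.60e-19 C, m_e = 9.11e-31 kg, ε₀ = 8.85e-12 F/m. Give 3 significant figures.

1.97e-31

atomic unit of energy density: u_au = E_h/a₀³ = m_e⁴e¹⁰/((4πε₀)⁵ℏ⁸) = 3.01e13 J/m³.
5.94e-18 / 3.01e13 = 1.97e-31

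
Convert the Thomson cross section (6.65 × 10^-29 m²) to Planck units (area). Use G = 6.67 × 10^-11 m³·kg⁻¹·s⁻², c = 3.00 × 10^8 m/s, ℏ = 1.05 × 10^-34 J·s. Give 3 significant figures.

Planck area: A_P = ℏG/c³ = 2.59 × 10^-70 m².
6.65 × 10^-29 / 2.59 × 10^-70 = 2.56 × 10^41

2.56 × 10^41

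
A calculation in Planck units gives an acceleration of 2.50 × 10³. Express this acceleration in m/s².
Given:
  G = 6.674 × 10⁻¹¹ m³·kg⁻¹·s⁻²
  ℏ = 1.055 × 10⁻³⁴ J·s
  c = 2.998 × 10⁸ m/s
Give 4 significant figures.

1.390 × 10⁵⁵ m/s²

One Planck acceleration: a_P = √(c⁷/(ℏG)) = 5.560 × 10⁵¹ m/s².
2.50 × 10³ × 5.560 × 10⁵¹ m/s² = 1.390 × 10⁵⁵ m/s²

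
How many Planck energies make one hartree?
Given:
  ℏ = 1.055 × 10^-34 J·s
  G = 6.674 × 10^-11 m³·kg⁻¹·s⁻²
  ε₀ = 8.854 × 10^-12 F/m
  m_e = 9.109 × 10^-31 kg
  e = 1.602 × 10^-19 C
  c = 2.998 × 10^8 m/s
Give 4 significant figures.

hartree: E_h = m_e e⁴/(4πε₀ℏ)² = 4.354 × 10^-18 J
Planck energy: E_P = √(ℏc⁵/G) = 1.957 × 10^9 J
ratio = 4.354 × 10^-18 / 1.957 × 10^9 = 2.225 × 10^-27

2.225 × 10^-27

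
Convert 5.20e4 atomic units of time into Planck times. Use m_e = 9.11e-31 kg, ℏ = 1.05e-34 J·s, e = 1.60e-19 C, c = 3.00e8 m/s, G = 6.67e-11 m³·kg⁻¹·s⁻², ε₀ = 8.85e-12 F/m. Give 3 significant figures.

2.32e31

atomic unit of time: τ_au = (4πε₀)²ℏ³/(m_e e⁴) = 2.40e-17 s
Planck time: t_P = √(ℏG/c⁵) = 5.37e-44 s
5.20e4 × 2.40e-17 / 5.37e-44 = 2.32e31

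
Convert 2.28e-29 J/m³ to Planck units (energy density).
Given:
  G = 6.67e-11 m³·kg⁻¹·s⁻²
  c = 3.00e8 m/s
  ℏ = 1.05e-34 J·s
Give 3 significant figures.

4.87e-143

Planck energy density: u_P = c⁷/(ℏG²) = 4.68e113 J/m³.
2.28e-29 / 4.68e113 = 4.87e-143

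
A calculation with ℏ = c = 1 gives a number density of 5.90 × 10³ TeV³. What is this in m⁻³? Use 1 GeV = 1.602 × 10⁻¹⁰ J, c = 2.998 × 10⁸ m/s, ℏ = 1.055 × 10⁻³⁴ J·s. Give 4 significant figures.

Number density is [L]⁻³ = [E]³/(ℏc)³.
1 GeV³ → 1/(ℏc)³ × (1 GeV in J)³ = 1.299 × 10⁴⁷ m⁻³.
Convert the energy scale: 5.90 × 10³ TeV³ = 5.90 × 10¹² GeV³.
Result: 5.90 × 10¹² × 1.299 × 10⁴⁷ = 7.666 × 10⁵⁹ m⁻³.

7.666 × 10⁵⁹ m⁻³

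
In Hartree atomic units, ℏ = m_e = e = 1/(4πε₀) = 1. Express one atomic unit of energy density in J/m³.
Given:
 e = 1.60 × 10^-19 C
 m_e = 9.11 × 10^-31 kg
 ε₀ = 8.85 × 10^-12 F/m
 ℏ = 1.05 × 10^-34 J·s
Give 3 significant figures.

3.01 × 10^13 J/m³

Dimensional analysis gives u_au = E_h/a₀³ = m_e⁴e¹⁰/((4πε₀)⁵ℏ⁸).
E_h = 4.38 × 10^-18 J
a₀ = 5.26 × 10^-11 m
E_h/a₀³ = 3.01 × 10^13 J/m³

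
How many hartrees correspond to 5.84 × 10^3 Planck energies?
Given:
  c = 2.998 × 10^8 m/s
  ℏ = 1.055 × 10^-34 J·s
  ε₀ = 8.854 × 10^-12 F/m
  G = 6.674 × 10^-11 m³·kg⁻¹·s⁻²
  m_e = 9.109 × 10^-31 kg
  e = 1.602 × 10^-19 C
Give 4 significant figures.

Planck energy: E_P = √(ℏc⁵/G) = 1.957 × 10^9 J
hartree: E_h = m_e e⁴/(4πε₀ℏ)² = 4.354 × 10^-18 J
5.84 × 10^3 × 1.957 × 10^9 / 4.354 × 10^-18 = 2.624 × 10^30

2.624 × 10^30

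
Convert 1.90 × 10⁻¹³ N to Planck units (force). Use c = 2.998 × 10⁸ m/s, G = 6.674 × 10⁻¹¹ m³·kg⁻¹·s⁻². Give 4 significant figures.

1.570 × 10⁻⁵⁷

Planck force: F_P = c⁴/G = 1.210 × 10⁴⁴ N.
1.90 × 10⁻¹³ / 1.210 × 10⁴⁴ = 1.570 × 10⁻⁵⁷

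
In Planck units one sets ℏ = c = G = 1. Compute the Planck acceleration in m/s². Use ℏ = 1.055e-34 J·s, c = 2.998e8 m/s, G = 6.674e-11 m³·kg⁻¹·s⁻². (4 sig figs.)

a_P = √(c⁷/(ℏG))
  = √(3.092e103)
  = 5.560e51 m/s²

5.560e51 m/s²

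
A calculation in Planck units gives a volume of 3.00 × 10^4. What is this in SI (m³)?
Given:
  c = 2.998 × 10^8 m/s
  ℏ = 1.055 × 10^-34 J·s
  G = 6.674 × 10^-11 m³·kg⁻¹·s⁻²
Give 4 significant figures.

One Planck volume: V_P = (ℏG/c³)^(3/2) = 4.224 × 10^-105 m³.
3.00 × 10^4 × 4.224 × 10^-105 m³ = 1.267 × 10^-100 m³

1.267 × 10^-100 m³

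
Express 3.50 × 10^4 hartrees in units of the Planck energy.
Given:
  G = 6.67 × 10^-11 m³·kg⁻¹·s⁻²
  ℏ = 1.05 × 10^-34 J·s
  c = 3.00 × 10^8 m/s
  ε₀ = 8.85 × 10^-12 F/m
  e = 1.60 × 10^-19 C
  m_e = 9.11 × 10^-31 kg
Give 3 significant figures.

hartree: E_h = m_e e⁴/(4πε₀ℏ)² = 4.38 × 10^-18 J
Planck energy: E_P = √(ℏc⁵/G) = 1.96 × 10^9 J
3.50 × 10^4 × 4.38 × 10^-18 / 1.96 × 10^9 = 7.84 × 10^-23

7.84 × 10^-23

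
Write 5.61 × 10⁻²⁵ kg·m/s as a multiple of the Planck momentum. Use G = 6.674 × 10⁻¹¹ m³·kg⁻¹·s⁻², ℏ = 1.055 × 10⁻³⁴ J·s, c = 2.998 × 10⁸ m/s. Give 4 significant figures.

Planck momentum: p_P = √(ℏc³/G) = 6.527 kg·m/s.
5.61 × 10⁻²⁵ / 6.527 = 8.596 × 10⁻²⁶

8.596 × 10⁻²⁶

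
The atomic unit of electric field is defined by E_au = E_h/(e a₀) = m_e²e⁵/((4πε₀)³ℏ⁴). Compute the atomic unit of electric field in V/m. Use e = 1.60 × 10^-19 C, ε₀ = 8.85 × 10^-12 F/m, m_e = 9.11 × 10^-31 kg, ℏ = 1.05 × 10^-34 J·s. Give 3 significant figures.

5.20 × 10^11 V/m

E_au = E_h/(e a₀) = m_e²e⁵/((4πε₀)³ℏ⁴)
E_h = 4.38 × 10^-18 J
a₀ = 5.26 × 10^-11 m
E_h/(e·a₀) = 5.20 × 10^11 V/m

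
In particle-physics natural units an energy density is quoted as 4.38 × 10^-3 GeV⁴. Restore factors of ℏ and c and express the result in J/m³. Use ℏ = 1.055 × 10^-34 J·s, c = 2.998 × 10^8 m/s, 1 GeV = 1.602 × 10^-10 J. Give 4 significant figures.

[E]/[L]³ = [E]⁴/(ℏc)³; restore (ℏc)⁻³.
1 GeV⁴ → 1/(ℏc)³ × (1 GeV in J)⁴ = 2.082 × 10^37 J/m³.
Result: 4.38 × 10^-3 × 2.082 × 10^37 = 9.117 × 10^34 J/m³.

9.117 × 10^34 J/m³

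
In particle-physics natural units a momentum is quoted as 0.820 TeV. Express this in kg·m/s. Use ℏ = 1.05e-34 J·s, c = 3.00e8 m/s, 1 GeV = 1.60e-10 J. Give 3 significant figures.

4.37e-16 kg·m/s

Momentum is [E]/c; divide by c.
1 GeV → 1/c × (1 GeV in J) = 5.33e-19 kg·m/s.
Convert the energy scale: 0.820 TeV = 820 GeV.
Result: 820 × 5.33e-19 = 4.37e-16 kg·m/s.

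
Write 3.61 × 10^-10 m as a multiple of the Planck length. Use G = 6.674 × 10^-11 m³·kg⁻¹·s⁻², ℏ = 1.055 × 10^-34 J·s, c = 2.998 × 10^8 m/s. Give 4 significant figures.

2.233 × 10^25

Planck length: ℓ_P = √(ℏG/c³) = 1.616 × 10^-35 m.
3.61 × 10^-10 / 1.616 × 10^-35 = 2.233 × 10^25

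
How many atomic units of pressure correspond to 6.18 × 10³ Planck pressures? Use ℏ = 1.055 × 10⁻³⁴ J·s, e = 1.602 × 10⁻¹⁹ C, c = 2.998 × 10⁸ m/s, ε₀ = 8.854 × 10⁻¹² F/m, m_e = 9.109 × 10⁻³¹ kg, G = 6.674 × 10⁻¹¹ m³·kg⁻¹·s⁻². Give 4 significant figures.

Planck pressure: p_P = c⁷/(ℏG²) = 4.632 × 10¹¹³ Pa
atomic unit of pressure: P_au = E_h/a₀³ = m_e⁴e¹⁰/((4πε₀)⁵ℏ⁸) = 2.929 × 10¹³ Pa
6.18 × 10³ × 4.632 × 10¹¹³ / 2.929 × 10¹³ = 9.773 × 10¹⁰³

9.773 × 10¹⁰³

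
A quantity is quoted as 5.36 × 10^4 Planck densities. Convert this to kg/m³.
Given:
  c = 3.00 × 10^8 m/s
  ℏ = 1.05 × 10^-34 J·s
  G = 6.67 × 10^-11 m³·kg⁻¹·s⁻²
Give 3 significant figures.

One Planck density: ρ_P = c⁵/(ℏG²) = 5.20 × 10^96 kg/m³.
5.36 × 10^4 × 5.20 × 10^96 kg/m³ = 2.79 × 10^101 kg/m³

2.79 × 10^101 kg/m³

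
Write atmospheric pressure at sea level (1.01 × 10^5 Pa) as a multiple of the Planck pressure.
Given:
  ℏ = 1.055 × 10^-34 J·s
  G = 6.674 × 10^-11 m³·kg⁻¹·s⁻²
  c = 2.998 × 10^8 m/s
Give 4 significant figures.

2.180 × 10^-109

Planck pressure: p_P = c⁷/(ℏG²) = 4.632 × 10^113 Pa.
1.01 × 10^5 / 4.632 × 10^113 = 2.180 × 10^-109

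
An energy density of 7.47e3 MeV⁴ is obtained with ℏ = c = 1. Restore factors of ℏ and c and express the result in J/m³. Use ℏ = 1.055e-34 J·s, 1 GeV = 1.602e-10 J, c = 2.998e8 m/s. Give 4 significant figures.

[E]/[L]³ = [E]⁴/(ℏc)³; restore (ℏc)⁻³.
1 GeV⁴ → 1/(ℏc)³ × (1 GeV in J)⁴ = 2.082e37 J/m³.
Convert the energy scale: 7.47e3 MeV⁴ = 7.47e-9 GeV⁴.
Result: 7.47e-9 × 2.082e37 = 1.555e29 J/m³.

1.555e29 J/m³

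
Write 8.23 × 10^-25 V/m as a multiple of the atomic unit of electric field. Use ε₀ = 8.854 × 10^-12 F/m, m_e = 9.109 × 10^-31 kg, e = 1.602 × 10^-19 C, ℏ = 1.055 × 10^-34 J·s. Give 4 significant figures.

atomic unit of electric field: E_au = E_h/(e a₀) = m_e²e⁵/((4πε₀)³ℏ⁴) = 5.131 × 10^11 V/m.
8.23 × 10^-25 / 5.131 × 10^11 = 1.604 × 10^-36

1.604 × 10^-36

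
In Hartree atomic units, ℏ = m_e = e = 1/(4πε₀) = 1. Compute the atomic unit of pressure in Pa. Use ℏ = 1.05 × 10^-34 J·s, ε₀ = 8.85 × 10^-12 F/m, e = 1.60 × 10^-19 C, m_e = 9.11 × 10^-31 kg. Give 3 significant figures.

The unique combination of the constants set to 1 with dimensions of pressure is P_au = E_h/a₀³ = m_e⁴e¹⁰/((4πε₀)⁵ℏ⁸).
E_h = 4.38 × 10^-18 J
a₀ = 5.26 × 10^-11 m
E_h/a₀³ = 3.01 × 10^13 Pa

3.01 × 10^13 Pa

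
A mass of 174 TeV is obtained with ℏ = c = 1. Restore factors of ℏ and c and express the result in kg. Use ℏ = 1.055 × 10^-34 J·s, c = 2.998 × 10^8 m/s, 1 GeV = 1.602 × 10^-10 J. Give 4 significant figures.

Mass is [E]/c²; divide by c².
1 GeV → 1/c² × (1 GeV in J) = 1.782 × 10^-27 kg.
Convert the energy scale: 174 TeV = 1.74 × 10^5 GeV.
Result: 1.74 × 10^5 × 1.782 × 10^-27 = 3.101 × 10^-22 kg.

3.101 × 10^-22 kg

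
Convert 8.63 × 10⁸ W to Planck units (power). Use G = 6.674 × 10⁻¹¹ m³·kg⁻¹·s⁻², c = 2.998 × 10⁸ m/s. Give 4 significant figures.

2.378 × 10⁻⁴⁴

Planck power: P_P = c⁵/G = 3.629 × 10⁵² W.
8.63 × 10⁸ / 3.629 × 10⁵² = 2.378 × 10⁻⁴⁴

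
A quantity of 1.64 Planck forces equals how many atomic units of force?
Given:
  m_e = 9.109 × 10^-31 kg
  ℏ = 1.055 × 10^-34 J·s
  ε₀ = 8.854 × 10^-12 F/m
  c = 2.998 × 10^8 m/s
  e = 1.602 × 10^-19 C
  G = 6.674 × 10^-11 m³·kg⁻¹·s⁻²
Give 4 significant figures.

2.415 × 10^51

Planck force: F_P = c⁴/G = 1.210 × 10^44 N
atomic unit of force: F_au = E_h/a₀ = m_e²e⁶/((4πε₀)³ℏ⁴) = 8.220 × 10^-8 N
1.64 × 1.210 × 10^44 / 8.220 × 10^-8 = 2.415 × 10^51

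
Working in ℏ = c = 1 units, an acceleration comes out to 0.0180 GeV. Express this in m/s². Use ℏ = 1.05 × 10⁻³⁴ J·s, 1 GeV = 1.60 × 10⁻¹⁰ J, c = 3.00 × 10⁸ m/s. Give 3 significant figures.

8.23 × 10³⁰ m/s²

Acceleration is [L]/[T]² = c·[E]/ℏ.
1 GeV → c/ℏ × (1 GeV in J) = 4.57 × 10³² m/s².
Result: 0.0180 × 4.57 × 10³² = 8.23 × 10³⁰ m/s².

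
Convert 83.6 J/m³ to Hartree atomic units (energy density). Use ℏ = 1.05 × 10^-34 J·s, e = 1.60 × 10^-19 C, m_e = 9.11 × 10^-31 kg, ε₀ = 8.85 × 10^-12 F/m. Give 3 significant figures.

2.77 × 10^-12

atomic unit of energy density: u_au = E_h/a₀³ = m_e⁴e¹⁰/((4πε₀)⁵ℏ⁸) = 3.01 × 10^13 J/m³.
83.6 / 3.01 × 10^13 = 2.77 × 10^-12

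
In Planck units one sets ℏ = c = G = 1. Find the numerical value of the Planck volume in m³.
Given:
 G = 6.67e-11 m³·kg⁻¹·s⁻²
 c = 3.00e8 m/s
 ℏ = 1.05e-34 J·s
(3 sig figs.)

4.18e-105 m³

V_P = (ℏG/c³)^(3/2)
  = √(1.75e-209)
  = 4.18e-105 m³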